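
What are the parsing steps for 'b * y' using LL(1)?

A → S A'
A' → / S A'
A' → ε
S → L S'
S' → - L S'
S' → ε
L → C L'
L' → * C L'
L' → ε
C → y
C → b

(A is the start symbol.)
LL(1) parsing maintains a stack (initially the start symbol over $) and the input. At each step: if the stack top is a terminal, match it against the current input token; if it is a non-terminal N, replace it with the RHS of M[N, lookahead] (the unique production whose predict set contains the lookahead).

Stack is shown with the top on the left.

Stack           Input    Action
-------------------------------
A $             b * y $  output A → S A'
S A' $          b * y $  output S → L S'
L S' A' $       b * y $  output L → C L'
C L' S' A' $    b * y $  output C → b
b L' S' A' $    b * y $  match 'b'
L' S' A' $      * y $    output L' → * C L'
* C L' S' A' $  * y $    match '*'
C L' S' A' $    y $      output C → y
y L' S' A' $    y $      match 'y'
L' S' A' $      $        output L' → ε
S' A' $         $        output S' → ε
A' $            $        output A' → ε
$               $        accept

The string is accepted.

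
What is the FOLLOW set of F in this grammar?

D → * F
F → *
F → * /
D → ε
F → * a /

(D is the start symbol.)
In D → * F: F is at the end, add FOLLOW(D)

The FOLLOW sets referred to above (computed the same way, to a fixed point):
  FOLLOW(D) = { $ }

Taking the union: FOLLOW(F) = { $ }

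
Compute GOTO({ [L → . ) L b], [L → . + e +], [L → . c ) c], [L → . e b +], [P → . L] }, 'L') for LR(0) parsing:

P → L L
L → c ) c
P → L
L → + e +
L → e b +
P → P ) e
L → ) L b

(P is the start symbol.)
GOTO(I, 'L') = CLOSURE({ [A → αX.β] : [A → α.Xβ] ∈ I, X = 'L' })

Items with dot before 'L', with the dot advanced:
  [P → . L] → [P → L .]
Closure adds nothing (no advanced item has the dot before a non-terminal).

GOTO = { [P → L .] }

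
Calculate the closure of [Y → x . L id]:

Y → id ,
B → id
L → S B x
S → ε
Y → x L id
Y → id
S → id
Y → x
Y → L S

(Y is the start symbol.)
To compute CLOSURE, for each item [A → α.Bβ] where B is a non-terminal, add [B → .γ] for all productions B → γ; repeat for the newly added items until nothing changes.

Start with: [Y → x . L id]
  [Y → x . L id] has the dot before L: add [L → . S B x]
  [L → . S B x] has the dot before S: add [S → .], [S → . id]
No further items can be added.

CLOSURE = { [L → . S B x], [S → . id], [S → .], [Y → x . L id] }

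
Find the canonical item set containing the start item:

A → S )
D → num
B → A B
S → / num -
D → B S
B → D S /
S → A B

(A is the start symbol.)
First, augment the grammar with A' → A
I₀ = CLOSURE({ [A' → . A] }):
  [A' → . A] has the dot before A: add [A → . S )]
  [A → . S )] has the dot before S: add [S → . / num -], [S → . A B]
No further items can be added.

I₀ = { [A → . S )], [A' → . A], [S → . / num -], [S → . A B] }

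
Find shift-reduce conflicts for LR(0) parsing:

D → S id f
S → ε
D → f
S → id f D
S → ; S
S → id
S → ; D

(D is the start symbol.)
A shift-reduce conflict occurs when an LR(0) state has both:
  - a complete (reduce) item [A → α .] (dot at the end), and
  - a shift item [B → β . c γ] (dot before a terminal).

Augment with D' → D and build the canonical LR(0) collection (I0 = CLOSURE({[D' → . D]}), then GOTO on every symbol after a dot until no new states appear). It has 12 states:
  I0: { [D → . S id f], [D → . f], [D' → . D], [S → . ; D], [S → . ; S], [S → . id f D], [S → . id], [S → .] }  — shift, reduce
  I1: { [D → . S id f], [D → . f], [S → . ; D], [S → . ; S], [S → . id f D], [S → . id], [S → .], [S → ; . D], [S → ; . S] }  — shift, reduce
  I2: { [D' → D .] }  — accept
  I3: { [D → S . id f] }  — shift
  I4: { [D → f .] }  — reduce
  I5: { [S → id . f D], [S → id .] }  — shift, reduce
  I6: { [D → . S id f], [D → . f], [S → . ; D], [S → . ; S], [S → . id f D], [S → . id], [S → .], [S → id f . D] }  — shift, reduce
  I7: { [S → id f D .] }  — reduce
  I8: { [D → S id . f] }  — shift
  I9: { [D → S id f .] }  — reduce
  I10: { [S → ; D .] }  — reduce
  I11: { [D → S . id f], [S → ; S .] }  — shift, reduce

I0 contains reduce item [S → .] and shift items [D → . f], [S → . ; D], [S → . ; S], [S → . id], [S → . id f D] — shift-reduce conflict.
I1 contains reduce item [S → .] and shift items [D → . f], [S → . ; D], [S → . ; S], [S → . id], [S → . id f D] — shift-reduce conflict.
I5 contains reduce item [S → id .] and shift item [S → id . f D] — shift-reduce conflict.
I6 contains reduce item [S → .] and shift items [D → . f], [S → . ; D], [S → . ; S], [S → . id], [S → . id f D] — shift-reduce conflict.
I11 contains reduce item [S → ; S .] and shift item [D → S . id f] — shift-reduce conflict.

Answer: Yes — I0: [S → .] vs [D → . f]; I1: [S → .] vs [D → . f]; I5: [S → id .] vs [S → id . f D]; I6: [S → .] vs [D → . f]; I11: [S → ; S .] vs [D → S . id f]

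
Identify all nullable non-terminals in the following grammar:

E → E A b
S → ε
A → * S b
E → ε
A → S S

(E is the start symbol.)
ε-productions: S → ε, E → ε
So S, E are immediately nullable.
A → S S: every symbol on the right is nullable, so A is nullable too.
Every non-terminal is now nullable.
Nullable = { 'A', 'E', 'S' }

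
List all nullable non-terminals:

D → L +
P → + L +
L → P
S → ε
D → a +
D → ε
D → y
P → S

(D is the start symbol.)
A non-terminal is nullable if it can derive ε (the empty string): either it has an ε-production, or it has a production whose right-hand side consists entirely of nullable non-terminals.

ε-productions: S → ε, D → ε
So S, D are immediately nullable.
P → S: every symbol on the right is nullable, so P is nullable too.
L → P: every symbol on the right is nullable, so L is nullable too.
Every non-terminal is now nullable.
Nullable = { 'D', 'L', 'P', 'S' }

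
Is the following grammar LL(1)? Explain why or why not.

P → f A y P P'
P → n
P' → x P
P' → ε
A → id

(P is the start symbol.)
Relevant sets:
  FOLLOW(P') = { $, 'x' }

For P:
  PREDICT(P → f A y P P') = { 'f' }
  PREDICT(P → n) = { 'n' }
For P':
  PREDICT(P' → x P) = { 'x' }
  PREDICT(P' → ε) = { $, 'x' }
A has a single production, so nothing to check there.

Conflict found: Predict set conflict for P': { 'x' }
The grammar is NOT LL(1).

Answer: No. Predict set conflict for P': { 'x' }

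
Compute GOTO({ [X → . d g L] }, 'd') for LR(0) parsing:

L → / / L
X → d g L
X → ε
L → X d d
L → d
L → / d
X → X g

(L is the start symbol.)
GOTO(I, 'd') = CLOSURE({ [A → αX.β] : [A → α.Xβ] ∈ I, X = 'd' })

Items with dot before 'd', with the dot advanced:
  [X → . d g L] → [X → d . g L]
Closure adds nothing (no advanced item has the dot before a non-terminal).

GOTO = { [X → d . g L] }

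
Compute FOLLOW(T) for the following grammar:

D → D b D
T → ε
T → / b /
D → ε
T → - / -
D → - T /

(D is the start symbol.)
{ '/' }

To compute FOLLOW(T), find every occurrence of T on a right-hand side N → α T β: add FIRST(β) \ {ε}, and if β is empty or nullable also add FOLLOW(N). Iterate to a fixed point.

In D → - T /: T is followed by '/', add FIRST('/') \ {ε} = { '/' }

Taking the union: FOLLOW(T) = { '/' }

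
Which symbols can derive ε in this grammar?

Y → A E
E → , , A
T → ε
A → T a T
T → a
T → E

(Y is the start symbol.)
ε-productions: T → ε
So T is immediately nullable.
No further non-terminal can be added: every production for the remaining non-terminals contains a terminal or a non-nullable non-terminal.
Nullable = { 'T' }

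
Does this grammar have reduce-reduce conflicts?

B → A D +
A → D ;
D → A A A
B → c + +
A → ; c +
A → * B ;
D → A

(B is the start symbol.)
Augment with B' → B and build the canonical LR(0) collection (I0 = CLOSURE({[B' → . B]}), then GOTO on every symbol after a dot until no new states appear). It has 18 states:
  I0: { [A → . * B ;], [A → . ; c +], [A → . D ;], [B → . A D +], [B → . c + +], [B' → . B], [D → . A A A], [D → . A] }  — shift
  I1: { [A → * . B ;], [A → . * B ;], [A → . ; c +], [A → . D ;], [B → . A D +], [B → . c + +], [D → . A A A], [D → . A] }  — shift
  I2: { [A → ; . c +] }  — shift
  I3: { [A → . * B ;], [A → . ; c +], [A → . D ;], [B → A . D +], [D → . A A A], [D → . A], [D → A . A A], [D → A .] }  — shift, reduce
  I4: { [B' → B .] }  — accept
  I5: { [A → D . ;] }  — shift
  I6: { [B → c . + +] }  — shift
  I7: { [B → c + . +] }  — shift
  I8: { [B → c + + .] }  — reduce
  I9: { [A → D ; .] }  — reduce
  I10: { [A → . * B ;], [A → . ; c +], [A → . D ;], [D → . A A A], [D → . A], [D → A . A A], [D → A .], [D → A A . A] }  — shift, reduce
  I11: { [A → D . ;], [B → A D . +] }  — shift
  I12: { [B → A D + .] }  — reduce
  I13: { [A → . * B ;], [A → . ; c +], [A → . D ;], [D → . A A A], [D → . A], [D → A . A A], [D → A .], [D → A A . A], [D → A A A .] }  — shift, 2 reduces
  I14: { [A → ; c . +] }  — shift
  I15: { [A → ; c + .] }  — reduce
  I16: { [A → * B . ;] }  — shift
  I17: { [A → * B ; .] }  — reduce

I13 contains complete items [D → A .], [D → A A A .] — reduce-reduce conflict.

Answer: Yes — I13: [D → A .] vs [D → A A A .]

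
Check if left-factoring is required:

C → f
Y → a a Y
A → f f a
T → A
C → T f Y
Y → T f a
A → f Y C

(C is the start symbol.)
Left-factoring is needed when two productions for the same non-terminal
share a common prefix on the right-hand side.

Productions for C:
  C → f
  C → T f Y
Productions for Y:
  Y → a a Y
  Y → T f a
Productions for A:
  A → f f a
  A → f Y C

Found common prefix 'f' in productions for A

Answer: Yes, A has productions with common prefix 'f'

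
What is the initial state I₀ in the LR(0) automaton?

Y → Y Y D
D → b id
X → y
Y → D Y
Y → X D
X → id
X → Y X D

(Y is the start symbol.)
{ [D → . b id], [X → . Y X D], [X → . id], [X → . y], [Y → . D Y], [Y → . X D], [Y → . Y Y D], [Y' → . Y] }

First, augment the grammar with Y' → Y
I₀ = CLOSURE({ [Y' → . Y] }):
  [Y' → . Y] has the dot before Y: add [Y → . Y Y D], [Y → . D Y], [Y → . X D]
  [Y → . D Y] has the dot before D: add [D → . b id]
  [Y → . X D] has the dot before X: add [X → . y], [X → . id], [X → . Y X D]
No further items can be added.

I₀ = { [D → . b id], [X → . Y X D], [X → . id], [X → . y], [Y → . D Y], [Y → . X D], [Y → . Y Y D], [Y' → . Y] }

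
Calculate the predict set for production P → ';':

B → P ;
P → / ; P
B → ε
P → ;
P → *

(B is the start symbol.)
{ ';' }

PREDICT(P → ';') = (FIRST(RHS) \ {ε}) ∪ (FOLLOW(P) if ε ∈ FIRST(RHS), i.e. RHS ⇒* ε)
FIRST(';') = { ';' }
ε ∉ FIRST(';'), so FOLLOW(P) is not added.
PREDICT(P → ';') = { ';' }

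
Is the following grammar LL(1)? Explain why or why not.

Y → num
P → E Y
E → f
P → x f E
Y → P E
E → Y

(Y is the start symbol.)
No. Predict set conflict for Y: { 'num' }

A grammar is LL(1) if for each non-terminal N with multiple productions, the predict sets of those productions are pairwise disjoint, where PREDICT(N → α) = (FIRST(α) \ {ε}) ∪ (FOLLOW(N) if α ⇒* ε).

Relevant sets:
  FIRST(P) = { 'f', 'num', 'x' }
  FIRST(E) = { 'f', 'num', 'x' }
  FIRST(Y) = { 'f', 'num', 'x' }

For Y:
  PREDICT(Y → num) = { 'num' }
  PREDICT(Y → P E) = { 'f', 'num', 'x' }
For P:
  PREDICT(P → E Y) = { 'f', 'num', 'x' }
  PREDICT(P → x f E) = { 'x' }
For E:
  PREDICT(E → f) = { 'f' }
  PREDICT(E → Y) = { 'f', 'num', 'x' }

Conflict found: Predict set conflict for Y: { 'num' }
The grammar is NOT LL(1).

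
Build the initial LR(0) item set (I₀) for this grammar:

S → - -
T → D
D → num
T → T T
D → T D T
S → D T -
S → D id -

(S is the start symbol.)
First, augment the grammar with S' → S
I₀ = CLOSURE({ [S' → . S] }):
  [S' → . S] has the dot before S: add [S → . - -], [S → . D T -], [S → . D id -]
  [S → . D T -] has the dot before D: add [D → . num], [D → . T D T]
  [D → . T D T] has the dot before T: add [T → . D], [T → . T T]
No further items can be added.

I₀ = { [D → . T D T], [D → . num], [S → . - -], [S → . D T -], [S → . D id -], [S' → . S], [T → . D], [T → . T T] }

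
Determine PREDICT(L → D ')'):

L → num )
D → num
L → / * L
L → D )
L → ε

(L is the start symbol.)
PREDICT(L → D ')') = (FIRST(RHS) \ {ε}) ∪ (FOLLOW(L) if ε ∈ FIRST(RHS), i.e. RHS ⇒* ε)
FIRST(D) = { 'num' }
FIRST(D ')') = { 'num' }
ε ∉ FIRST(D ')'), so FOLLOW(L) is not added.
PREDICT(L → D ')') = { 'num' }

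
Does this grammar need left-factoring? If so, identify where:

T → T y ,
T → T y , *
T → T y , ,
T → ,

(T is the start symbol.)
Left-factoring is needed when two productions for the same non-terminal
share a common prefix on the right-hand side.

Productions for T:
  T → T y ,
  T → T y , *
  T → T y , ,
  T → ,

Found common prefix 'T y ,' in productions for T

Answer: Yes, T has productions with common prefix 'T y ,'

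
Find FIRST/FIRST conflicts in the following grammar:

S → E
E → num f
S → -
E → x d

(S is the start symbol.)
FIRST sets of the non-terminals at (or reachable through a nullable prefix from) the front of some alternative:
  FIRST(E) = { 'num', 'x' }

Productions for S:
  S → E: FIRST = { 'num', 'x' }
  S → -: FIRST = { '-' }
Productions for E:
  E → num f: FIRST = { 'num' }
  E → x d: FIRST = { 'x' }

All alternatives of each non-terminal have pairwise disjoint FIRST sets.

Answer: No FIRST/FIRST conflicts.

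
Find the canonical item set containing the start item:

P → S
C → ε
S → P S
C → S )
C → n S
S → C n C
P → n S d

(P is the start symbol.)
First, augment the grammar with P' → P
I₀ = CLOSURE({ [P' → . P] }):
  [P' → . P] has the dot before P: add [P → . S], [P → . n S d]
  [P → . S] has the dot before S: add [S → . P S], [S → . C n C]
  [S → . C n C] has the dot before C: add [C → .], [C → . S )], [C → . n S]
No further items can be added.

I₀ = { [C → . S )], [C → . n S], [C → .], [P → . S], [P → . n S d], [P' → . P], [S → . C n C], [S → . P S] }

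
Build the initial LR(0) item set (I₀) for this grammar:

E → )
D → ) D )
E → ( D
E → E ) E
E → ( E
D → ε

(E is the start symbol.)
First, augment the grammar with E' → E
I₀ = CLOSURE({ [E' → . E] }):
  [E' → . E] has the dot before E: add [E → . )], [E → . ( D], [E → . E ) E], [E → . ( E]
No further items can be added.

I₀ = { [E → . ( D], [E → . ( E], [E → . )], [E → . E ) E], [E' → . E] }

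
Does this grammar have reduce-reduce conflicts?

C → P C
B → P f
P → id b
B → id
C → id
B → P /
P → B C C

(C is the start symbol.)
Yes — I4: [B → id .] vs [C → id .]

Augment with C' → C and build the canonical LR(0) collection (I0 = CLOSURE({[C' → . C]}), then GOTO on every symbol after a dot until no new states appear). It has 11 states:
  I0: { [B → . P /], [B → . P f], [B → . id], [C → . P C], [C → . id], [C' → . C], [P → . B C C], [P → . id b] }  — shift
  I1: { [B → . P /], [B → . P f], [B → . id], [C → . P C], [C → . id], [P → . B C C], [P → . id b], [P → B . C C] }  — shift
  I2: { [C' → C .] }  — accept
  I3: { [B → . P /], [B → . P f], [B → . id], [B → P . /], [B → P . f], [C → . P C], [C → . id], [C → P . C], [P → . B C C], [P → . id b] }  — shift
  I4: { [B → id .], [C → id .], [P → id . b] }  — shift, 2 reduces
  I5: { [P → id b .] }  — reduce
  I6: { [B → P / .] }  — reduce
  I7: { [C → P C .] }  — reduce
  I8: { [B → P f .] }  — reduce
  I9: { [B → . P /], [B → . P f], [B → . id], [C → . P C], [C → . id], [P → . B C C], [P → . id b], [P → B C . C] }  — shift
  I10: { [P → B C C .] }  — reduce

I4 contains complete items [B → id .], [C → id .] — reduce-reduce conflict.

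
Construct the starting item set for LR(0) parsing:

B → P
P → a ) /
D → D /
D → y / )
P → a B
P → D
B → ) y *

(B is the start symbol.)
{ [B → . ) y *], [B → . P], [B' → . B], [D → . D /], [D → . y / )], [P → . D], [P → . a ) /], [P → . a B] }

First, augment the grammar with B' → B
I₀ = CLOSURE({ [B' → . B] }):
  [B' → . B] has the dot before B: add [B → . P], [B → . ) y *]
  [B → . P] has the dot before P: add [P → . a ) /], [P → . a B], [P → . D]
  [P → . D] has the dot before D: add [D → . D /], [D → . y / )]
No further items can be added.

I₀ = { [B → . ) y *], [B → . P], [B' → . B], [D → . D /], [D → . y / )], [P → . D], [P → . a ) /], [P → . a B] }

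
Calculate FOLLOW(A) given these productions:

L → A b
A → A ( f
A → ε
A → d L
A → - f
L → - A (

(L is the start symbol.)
To compute FOLLOW(A), find every occurrence of A on a right-hand side N → α A β: add FIRST(β) \ {ε}, and if β is empty or nullable also add FOLLOW(N). Iterate to a fixed point.

In L → A b: A is followed by b, add FIRST(b) \ {ε} = { 'b' }
In A → A ( f: A is followed by '(' f, add FIRST('(' f) \ {ε} = { '(' }
In L → - A (: A is followed by '(', add FIRST('(') \ {ε} = { '(' }

Taking the union: FOLLOW(A) = { '(', 'b' }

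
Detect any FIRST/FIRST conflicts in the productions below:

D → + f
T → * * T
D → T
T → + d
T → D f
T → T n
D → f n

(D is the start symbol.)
Yes. D → '+' f / D → T on { '+' }; D → T / D → f n on { 'f' }; T → '*' '*' T / T → D f on { '*' }; T → '*' '*' T / T → T n on { '*' }; T → '+' d / T → D f on { '+' }; T → '+' d / T → T n on { '+' }; T → D f / T → T n on { '*', '+', 'f' }

FIRST sets of the non-terminals at (or reachable through a nullable prefix from) the front of some alternative:
  FIRST(T) = { '*', '+', 'f' }
  FIRST(D) = { '*', '+', 'f' }

Productions for D:
  D → + f: FIRST = { '+' }
  D → T: FIRST = { '*', '+', 'f' }
  D → f n: FIRST = { 'f' }
Productions for T:
  T → * * T: FIRST = { '*' }
  T → + d: FIRST = { '+' }
  T → D f: FIRST = { '*', '+', 'f' }
  T → T n: FIRST = { '*', '+', 'f' }

Conflict for D: D → + f and D → T
  Overlap: { '+' }
Conflict for D: D → T and D → f n
  Overlap: { 'f' }
Conflict for T: T → * * T and T → D f
  Overlap: { '*' }
Conflict for T: T → * * T and T → T n
  Overlap: { '*' }
Conflict for T: T → + d and T → D f
  Overlap: { '+' }
Conflict for T: T → + d and T → T n
  Overlap: { '+' }
Conflict for T: T → D f and T → T n
  Overlap: { '*', '+', 'f' }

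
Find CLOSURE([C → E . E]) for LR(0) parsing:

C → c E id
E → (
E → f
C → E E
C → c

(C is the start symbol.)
To compute CLOSURE, for each item [A → α.Bβ] where B is a non-terminal, add [B → .γ] for all productions B → γ; repeat for the newly added items until nothing changes.

Start with: [C → E . E]
  [C → E . E] has the dot before E: add [E → . (], [E → . f]
No further items can be added.

CLOSURE = { [C → E . E], [E → . (], [E → . f] }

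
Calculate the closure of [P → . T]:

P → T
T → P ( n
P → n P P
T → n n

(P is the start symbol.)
Start with: [P → . T]
  [P → . T] has the dot before T: add [T → . P ( n], [T → . n n]
  [T → . P ( n] has the dot before P: add [P → . n P P]
No further items can be added.

CLOSURE = { [P → . T], [P → . n P P], [T → . P ( n], [T → . n n] }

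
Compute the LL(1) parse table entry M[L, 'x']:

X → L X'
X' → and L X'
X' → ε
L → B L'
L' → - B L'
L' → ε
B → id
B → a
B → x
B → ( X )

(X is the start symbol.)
L → B L'

To find M[L, 'x'], we find productions for L where 'x' is in the predict set (PREDICT(N → α) = (FIRST(α) \ {ε}) ∪ (FOLLOW(N) if α ⇒* ε)).

Relevant sets:
  FIRST(B) = { '(', 'a', 'id', 'x' }

L → B L': PREDICT = { '(', 'a', 'id', 'x' }
  'x' is in predict set, so this production goes in M[L, 'x']

M[L, 'x'] = L → B L'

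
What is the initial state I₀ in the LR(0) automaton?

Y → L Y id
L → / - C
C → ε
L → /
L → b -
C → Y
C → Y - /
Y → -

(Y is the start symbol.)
{ [L → . / - C], [L → . /], [L → . b -], [Y → . -], [Y → . L Y id], [Y' → . Y] }

First, augment the grammar with Y' → Y
I₀ = CLOSURE({ [Y' → . Y] }):
  [Y' → . Y] has the dot before Y: add [Y → . L Y id], [Y → . -]
  [Y → . L Y id] has the dot before L: add [L → . / - C], [L → . /], [L → . b -]
No further items can be added.

I₀ = { [L → . / - C], [L → . /], [L → . b -], [Y → . -], [Y → . L Y id], [Y' → . Y] }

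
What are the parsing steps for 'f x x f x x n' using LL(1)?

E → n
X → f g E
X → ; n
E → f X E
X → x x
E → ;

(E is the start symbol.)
Stack is shown with the top on the left.

Stack    Input            Action
--------------------------------
E $      f x x f x x n $  output E → f X E
f X E $  f x x f x x n $  match 'f'
X E $    x x f x x n $    output X → x x
x x E $  x x f x x n $    match 'x'
x E $    x f x x n $      match 'x'
E $      f x x n $        output E → f X E
f X E $  f x x n $        match 'f'
X E $    x x n $          output X → x x
x x E $  x x n $          match 'x'
x E $    x n $            match 'x'
E $      n $              output E → n
n $      n $              match 'n'
$        $                accept

The string is accepted.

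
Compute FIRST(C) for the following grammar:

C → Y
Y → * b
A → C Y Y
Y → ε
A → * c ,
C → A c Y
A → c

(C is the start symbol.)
{ '*', 'c', ε }

FIRST sets of the other non-terminals involved (by the same procedure, iterated to a fixed point):
  FIRST(Y) = { '*', ε }
  FIRST(A) = { '*', 'c', ε }

From C → Y:
  - Y is a non-terminal: add FIRST(Y) \ {ε} = { '*' }
    Y is nullable and nothing follows, so the whole right-hand side can vanish: ε ∈ FIRST(C)
From C → A c Y:
  - A is a non-terminal: add FIRST(A) \ {ε} = { '*', 'c' }
    A is nullable, so continue to the next symbol
  - c is a terminal: add 'c' and stop

Collecting: FIRST(C) = { '*', 'c', ε }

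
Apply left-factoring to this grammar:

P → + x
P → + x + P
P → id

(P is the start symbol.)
P → + x P'
P' → ε
P' → + P
P → id

Left-factoring transforms A → αβ₁ | αβ₂ into A → αA' and A' → β₁ | β₂
(α is the longest common prefix among the alternatives). Repeat until
no nonterminal has two alternatives with a common prefix.

Round 1: P has alternatives sharing prefix '+ x'. Introduce P': P → + x P'
  Add: P' → ε
  Add: P' → + P

No remaining common prefixes — done.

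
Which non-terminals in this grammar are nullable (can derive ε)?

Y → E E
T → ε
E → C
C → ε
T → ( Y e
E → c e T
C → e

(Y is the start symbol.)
A non-terminal is nullable if it can derive ε (the empty string): either it has an ε-production, or it has a production whose right-hand side consists entirely of nullable non-terminals.

ε-productions: T → ε, C → ε
So T, C are immediately nullable.
E → C: every symbol on the right is nullable, so E is nullable too.
Y → E E: every symbol on the right is nullable, so Y is nullable too.
Every non-terminal is now nullable.
Nullable = { 'C', 'E', 'T', 'Y' }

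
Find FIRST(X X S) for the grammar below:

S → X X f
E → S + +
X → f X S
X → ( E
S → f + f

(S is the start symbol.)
FIRST sets of the non-terminals involved (from the grammar, by fixed-point iteration):
  FIRST(X) = { '(', 'f' }

To compute FIRST(X X S), process the symbols left to right:
Symbol X is a non-terminal. Add FIRST(X) \ {ε} = { '(', 'f' }
X is not nullable (ε ∉ FIRST(X)), so stop here.
FIRST(X X S) = { '(', 'f' }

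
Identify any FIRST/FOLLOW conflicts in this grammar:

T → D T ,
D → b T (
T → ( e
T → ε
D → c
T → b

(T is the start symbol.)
A FIRST/FOLLOW conflict occurs when a non-terminal N has a nullable alternative N → β (β ⇒* ε) and another alternative N → α with FIRST(α) ∩ FOLLOW(N) ≠ ∅: on such a lookahead the parser cannot decide between expanding α and letting N vanish via β.

Nullable non-terminals: T.
FIRST sets used below: FIRST(D) = { 'b', 'c' }

T: nullable alternative(s) T → ε; FOLLOW(T) = { $, '(', ',' }
  T → D T ,: FIRST \ {ε} = { 'b', 'c' } — disjoint from FOLLOW(T)
  T → ( e: FIRST \ {ε} = { '(' } — overlaps FOLLOW(T) on { '(' }: CONFLICT
  T → ε: FIRST \ {ε} = { } — this is the only nullable alternative, skip
  T → b: FIRST \ {ε} = { 'b' } — disjoint from FOLLOW(T)

D has no nullable alternative, so no FIRST/FOLLOW check is needed there.

So the grammar has 1 FIRST/FOLLOW conflict (marked CONFLICT above).

Answer: Yes. T → '(' e with FOLLOW(T) on { '(' }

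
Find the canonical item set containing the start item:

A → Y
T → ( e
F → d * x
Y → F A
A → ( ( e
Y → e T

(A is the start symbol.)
First, augment the grammar with A' → A
I₀ = CLOSURE({ [A' → . A] }):
  [A' → . A] has the dot before A: add [A → . Y], [A → . ( ( e]
  [A → . Y] has the dot before Y: add [Y → . F A], [Y → . e T]
  [Y → . F A] has the dot before F: add [F → . d * x]
No further items can be added.

I₀ = { [A → . ( ( e], [A → . Y], [A' → . A], [F → . d * x], [Y → . F A], [Y → . e T] }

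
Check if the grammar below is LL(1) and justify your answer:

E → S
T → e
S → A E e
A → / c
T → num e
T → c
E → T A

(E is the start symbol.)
Yes, the grammar is LL(1).

Relevant sets:
  FIRST(S) = { '/' }
  FIRST(T) = { 'c', 'e', 'num' }

For E:
  PREDICT(E → S) = { '/' }
  PREDICT(E → T A) = { 'c', 'e', 'num' }
For T:
  PREDICT(T → e) = { 'e' }
  PREDICT(T → num e) = { 'num' }
  PREDICT(T → c) = { 'c' }
S, A have a single production, so nothing to check there.

All predict sets are disjoint. The grammar IS LL(1).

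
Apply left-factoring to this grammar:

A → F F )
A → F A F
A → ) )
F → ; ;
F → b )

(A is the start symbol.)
A → F A'
A' → F )
A' → A F
A → ) )
F → ; ;
F → b )

Left-factoring transforms A → αβ₁ | αβ₂ into A → αA' and A' → β₁ | β₂
(α is the longest common prefix among the alternatives). Repeat until
no nonterminal has two alternatives with a common prefix.

Round 1: A has alternatives sharing prefix 'F'. Introduce A': A → F A'
  Add: A' → F )
  Add: A' → A F

No remaining common prefixes — done.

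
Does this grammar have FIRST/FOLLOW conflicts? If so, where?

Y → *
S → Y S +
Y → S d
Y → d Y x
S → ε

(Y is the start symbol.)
A FIRST/FOLLOW conflict occurs when a non-terminal N has a nullable alternative N → β (β ⇒* ε) and another alternative N → α with FIRST(α) ∩ FOLLOW(N) ≠ ∅: on such a lookahead the parser cannot decide between expanding α and letting N vanish via β.

Nullable non-terminals: S.
FIRST sets used below: FIRST(Y) = { '*', 'd' }

S: nullable alternative(s) S → ε; FOLLOW(S) = { '+', 'd' }
  S → Y S +: FIRST \ {ε} = { '*', 'd' } — overlaps FOLLOW(S) on { 'd' }: CONFLICT
  S → ε: FIRST \ {ε} = { } — this is the only nullable alternative, skip

Y has no nullable alternative, so no FIRST/FOLLOW check is needed there.

So the grammar has 1 FIRST/FOLLOW conflict (marked CONFLICT above).

Answer: Yes. S → Y S '+' with FOLLOW(S) on { 'd' }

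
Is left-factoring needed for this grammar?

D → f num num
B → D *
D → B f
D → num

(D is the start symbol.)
Left-factoring is needed when two productions for the same non-terminal
share a common prefix on the right-hand side.

Productions for D:
  D → f num num
  D → B f
  D → num

No common prefixes found.

Answer: No, left-factoring is not needed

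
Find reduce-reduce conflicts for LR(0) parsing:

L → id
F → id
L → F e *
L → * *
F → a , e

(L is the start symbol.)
A reduce-reduce conflict occurs when an LR(0) state has two complete items [A → α .] and [B → β .] — both call for a reduction, and with no lookahead the parser cannot choose between them.

Augment with L' → L and build the canonical LR(0) collection (I0 = CLOSURE({[L' → . L]}), then GOTO on every symbol after a dot until no new states appear). It has 11 states:
  I0: { [F → . a , e], [F → . id], [L → . * *], [L → . F e *], [L → . id], [L' → . L] }  — shift
  I1: { [L → * . *] }  — shift
  I2: { [L → F . e *] }  — shift
  I3: { [L' → L .] }  — accept
  I4: { [F → a . , e] }  — shift
  I5: { [F → id .], [L → id .] }  — 2 reduces
  I6: { [F → a , . e] }  — shift
  I7: { [F → a , e .] }  — reduce
  I8: { [L → F e . *] }  — shift
  I9: { [L → F e * .] }  — reduce
  I10: { [L → * * .] }  — reduce

I5 contains complete items [F → id .], [L → id .] — reduce-reduce conflict.

Answer: Yes — I5: [F → id .] vs [L → id .]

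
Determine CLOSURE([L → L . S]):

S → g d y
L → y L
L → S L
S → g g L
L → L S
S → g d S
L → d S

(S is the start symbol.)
{ [L → L . S], [S → . g d S], [S → . g d y], [S → . g g L] }

To compute CLOSURE, for each item [A → α.Bβ] where B is a non-terminal, add [B → .γ] for all productions B → γ; repeat for the newly added items until nothing changes.

Start with: [L → L . S]
  [L → L . S] has the dot before S: add [S → . g d y], [S → . g g L], [S → . g d S]
No further items can be added.

CLOSURE = { [L → L . S], [S → . g d S], [S → . g d y], [S → . g g L] }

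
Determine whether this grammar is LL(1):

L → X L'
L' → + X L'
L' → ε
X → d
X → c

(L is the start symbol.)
Relevant sets:
  FOLLOW(L') = { $ }

For L':
  PREDICT(L' → '+' X L') = { '+' }
  PREDICT(L' → ε) = { $ }
For X:
  PREDICT(X → d) = { 'd' }
  PREDICT(X → c) = { 'c' }
L has a single production, so nothing to check there.

All predict sets are disjoint. The grammar IS LL(1).

Answer: Yes, the grammar is LL(1).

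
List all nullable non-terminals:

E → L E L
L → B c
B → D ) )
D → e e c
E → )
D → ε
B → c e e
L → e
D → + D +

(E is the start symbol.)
{ 'D' }

ε-productions: D → ε
So D is immediately nullable.
No further non-terminal can be added: every production for the remaining non-terminals contains a terminal or a non-nullable non-terminal.
Nullable = { 'D' }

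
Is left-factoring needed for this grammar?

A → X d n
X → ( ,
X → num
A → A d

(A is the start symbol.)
Left-factoring is needed when two productions for the same non-terminal
share a common prefix on the right-hand side.

Productions for A:
  A → X d n
  A → A d
Productions for X:
  X → ( ,
  X → num

No common prefixes found.

Answer: No, left-factoring is not needed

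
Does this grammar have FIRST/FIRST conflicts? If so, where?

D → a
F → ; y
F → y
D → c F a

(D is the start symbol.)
A FIRST/FIRST conflict occurs when two productions N → α and N → β for the same non-terminal have FIRST(α) ∩ FIRST(β) ≠ ∅ (with ε ∈ FIRST of a nullable right-hand side, so two nullable alternatives also conflict).

Productions for D:
  D → a: FIRST = { 'a' }
  D → c F a: FIRST = { 'c' }
Productions for F:
  F → ; y: FIRST = { ';' }
  F → y: FIRST = { 'y' }

All alternatives of each non-terminal have pairwise disjoint FIRST sets.

Answer: No FIRST/FIRST conflicts.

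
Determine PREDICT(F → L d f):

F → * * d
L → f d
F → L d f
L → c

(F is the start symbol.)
{ 'c', 'f' }

PREDICT(F → L d f) = (FIRST(RHS) \ {ε}) ∪ (FOLLOW(F) if ε ∈ FIRST(RHS), i.e. RHS ⇒* ε)
FIRST(L) = { 'c', 'f' }
FIRST(L d f) = { 'c', 'f' }
ε ∉ FIRST(L d f), so FOLLOW(F) is not added.
PREDICT(F → L d f) = { 'c', 'f' }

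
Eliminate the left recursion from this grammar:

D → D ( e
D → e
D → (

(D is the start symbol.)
D is directly left-recursive. The standard transformation for
  A → A α₁ | ... | A α_m | β₁ | ... | β_n
is
  A  → β₁ A' | ... | β_n A'
  A' → α₁ A' | ... | α_m A' | ε

D → e becomes D → e D'
D → ( becomes D → ( D'
D → D ( e becomes D' → ( e D'
Add D' → ε

Resulting grammar:
D → e D'
D → ( D'
D' → ( e D'
D' → ε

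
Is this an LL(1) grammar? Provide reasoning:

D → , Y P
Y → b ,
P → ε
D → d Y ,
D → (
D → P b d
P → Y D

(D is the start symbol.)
No. Predict set conflict for P: { 'b' }

A grammar is LL(1) if for each non-terminal N with multiple productions, the predict sets of those productions are pairwise disjoint, where PREDICT(N → α) = (FIRST(α) \ {ε}) ∪ (FOLLOW(N) if α ⇒* ε).

Relevant sets:
  FIRST(P) = { 'b', ε }
  FIRST(Y) = { 'b' }
  FOLLOW(P) = { $, 'b' }

For D:
  PREDICT(D → ',' Y P) = { ',' }
  PREDICT(D → d Y ',') = { 'd' }
  PREDICT(D → '(') = { '(' }
  PREDICT(D → P b d) = { 'b' }
For P:
  PREDICT(P → ε) = { $, 'b' }
  PREDICT(P → Y D) = { 'b' }
Y has a single production, so nothing to check there.

Conflict found: Predict set conflict for P: { 'b' }
The grammar is NOT LL(1).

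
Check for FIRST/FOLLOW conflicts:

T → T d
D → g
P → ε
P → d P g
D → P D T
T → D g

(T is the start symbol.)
Nullable non-terminals: P.

P: nullable alternative(s) P → ε; FOLLOW(P) = { 'd', 'g' }
  P → ε: FIRST \ {ε} = { } — this is the only nullable alternative, skip
  P → d P g: FIRST \ {ε} = { 'd' } — overlaps FOLLOW(P) on { 'd' }: CONFLICT

D, T have no nullable alternative, so no FIRST/FOLLOW check is needed there.

So the grammar has 1 FIRST/FOLLOW conflict (marked CONFLICT above).

Answer: Yes. P → d P g with FOLLOW(P) on { 'd' }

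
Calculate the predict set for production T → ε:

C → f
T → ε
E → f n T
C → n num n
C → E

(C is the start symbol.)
PREDICT(T → ε) = (FIRST(RHS) \ {ε}) ∪ (FOLLOW(T) if ε ∈ FIRST(RHS), i.e. RHS ⇒* ε)
The right-hand side is ε (FIRST(ε) = { ε }), so the predict set is FOLLOW(T) = { $ }
PREDICT(T → ε) = { $ }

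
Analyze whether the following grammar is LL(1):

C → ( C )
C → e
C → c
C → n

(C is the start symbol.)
For C:
  PREDICT(C → '(' C ')') = { '(' }
  PREDICT(C → e) = { 'e' }
  PREDICT(C → c) = { 'c' }
  PREDICT(C → n) = { 'n' }

All predict sets are disjoint. The grammar IS LL(1).

Answer: Yes, the grammar is LL(1).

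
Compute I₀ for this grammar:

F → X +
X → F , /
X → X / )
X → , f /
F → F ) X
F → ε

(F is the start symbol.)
First, augment the grammar with F' → F
I₀ = CLOSURE({ [F' → . F] }):
  [F' → . F] has the dot before F: add [F → . X +], [F → . F ) X], [F → .]
  [F → . X +] has the dot before X: add [X → . F , /], [X → . X / )], [X → . , f /]
No further items can be added.

I₀ = { [F → . F ) X], [F → . X +], [F → .], [F' → . F], [X → . , f /], [X → . F , /], [X → . X / )] }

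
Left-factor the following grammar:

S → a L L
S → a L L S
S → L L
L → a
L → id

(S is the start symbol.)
Left-factoring transforms A → αβ₁ | αβ₂ into A → αA' and A' → β₁ | β₂
(α is the longest common prefix among the alternatives). Repeat until
no nonterminal has two alternatives with a common prefix.

Round 1: S has alternatives sharing prefix 'a L L'. Introduce S': S → a L L S'
  Add: S' → ε
  Add: S' → S

No remaining common prefixes — done.

Resulting grammar:
S → a L L S'
S' → ε
S' → S
S → L L
L → a
L → id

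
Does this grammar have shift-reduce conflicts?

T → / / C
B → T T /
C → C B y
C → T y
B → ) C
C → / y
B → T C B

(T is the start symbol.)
Yes — I5: [T → / / C .] vs [B → . ) C]; I14: [B → T C B .] vs [C → C B . y]; I16: [B → ) C .] vs [B → . ) C]

Augment with T' → T and build the canonical LR(0) collection (I0 = CLOSURE({[T' → . T]}), then GOTO on every symbol after a dot until no new states appear). It has 18 states:
  I0: { [T → . / / C], [T' → . T] }  — shift
  I1: { [T → / . / C] }  — shift
  I2: { [T' → T .] }  — accept
  I3: { [C → . / y], [C → . C B y], [C → . T y], [T → . / / C], [T → / / . C] }  — shift
  I4: { [C → / . y], [T → / . / C] }  — shift
  I5: { [B → . ) C], [B → . T C B], [B → . T T /], [C → C . B y], [T → . / / C], [T → / / C .] }  — shift, reduce
  I6: { [C → T . y] }  — shift
  I7: { [C → T y .] }  — reduce
  I8: { [B → ) . C], [C → . / y], [C → . C B y], [C → . T y], [T → . / / C] }  — shift
  I9: { [C → C B . y] }  — shift
  I10: { [B → T . C B], [B → T . T /], [C → . / y], [C → . C B y], [C → . T y], [T → . / / C] }  — shift
  I11: { [B → . ) C], [B → . T C B], [B → . T T /], [B → T C . B], [C → C . B y], [T → . / / C] }  — shift
  I12: { [B → T T . /], [C → T . y] }  — shift
  I13: { [B → T T / .] }  — reduce
  I14: { [B → T C B .], [C → C B . y] }  — shift, reduce
  I15: { [C → C B y .] }  — reduce
  I16: { [B → ) C .], [B → . ) C], [B → . T C B], [B → . T T /], [C → C . B y], [T → . / / C] }  — shift, reduce
  I17: { [C → / y .] }  — reduce

I5 contains reduce item [T → / / C .] and shift items [B → . ) C], [T → . / / C] — shift-reduce conflict.
I14 contains reduce item [B → T C B .] and shift item [C → C B . y] — shift-reduce conflict.
I16 contains reduce item [B → ) C .] and shift items [B → . ) C], [T → . / / C] — shift-reduce conflict.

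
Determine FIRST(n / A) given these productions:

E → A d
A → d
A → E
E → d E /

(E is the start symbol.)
{ 'n' }

To compute FIRST(n / A), process the symbols left to right:
Symbol n is a terminal. Add 'n' and stop.
FIRST(n / A) = { 'n' }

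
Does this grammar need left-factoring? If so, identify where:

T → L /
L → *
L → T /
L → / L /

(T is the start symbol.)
No, left-factoring is not needed

Left-factoring is needed when two productions for the same non-terminal
share a common prefix on the right-hand side.

Productions for L:
  L → *
  L → T /
  L → / L /

No common prefixes found.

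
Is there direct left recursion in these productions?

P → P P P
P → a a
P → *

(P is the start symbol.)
Direct left recursion occurs when N → N α for some non-terminal N (the right-hand side begins with the left-hand side itself).

P → P P P: LEFT RECURSIVE (starts with P)
P → a a: starts with a
P → *: starts with '*'

The grammar has direct left recursion on: P.

Answer: Yes, P is left-recursive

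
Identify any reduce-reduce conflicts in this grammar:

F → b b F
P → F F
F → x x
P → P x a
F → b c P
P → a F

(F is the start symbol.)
Augment with F' → F and build the canonical LR(0) collection (I0 = CLOSURE({[F' → . F]}), then GOTO on every symbol after a dot until no new states appear). It has 15 states:
  I0: { [F → . b b F], [F → . b c P], [F → . x x], [F' → . F] }  — shift
  I1: { [F' → F .] }  — accept
  I2: { [F → b . b F], [F → b . c P] }  — shift
  I3: { [F → x . x] }  — shift
  I4: { [F → x x .] }  — reduce
  I5: { [F → . b b F], [F → . b c P], [F → . x x], [F → b b . F] }  — shift
  I6: { [F → . b b F], [F → . b c P], [F → . x x], [F → b c . P], [P → . F F], [P → . P x a], [P → . a F] }  — shift
  I7: { [F → . b b F], [F → . b c P], [F → . x x], [P → F . F] }  — shift
  I8: { [F → b c P .], [P → P . x a] }  — shift, reduce
  I9: { [F → . b b F], [F → . b c P], [F → . x x], [P → a . F] }  — shift
  I10: { [P → a F .] }  — reduce
  I11: { [P → P x . a] }  — shift
  I12: { [P → P x a .] }  — reduce
  I13: { [P → F F .] }  — reduce
  I14: { [F → b b F .] }  — reduce

No state contains more than one complete item.

Answer: No reduce-reduce conflicts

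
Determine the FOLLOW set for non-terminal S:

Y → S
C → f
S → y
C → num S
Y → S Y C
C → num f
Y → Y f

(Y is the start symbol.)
In Y → S: S is at the end, add FOLLOW(Y)
In C → num S: S is at the end, add FOLLOW(C)
In Y → S Y C: S is followed by Y C, add FIRST(Y C) \ {ε} = { 'y' }

The FOLLOW sets referred to above (computed the same way, to a fixed point):
  FOLLOW(Y) = { $, 'f', 'num' }
  FOLLOW(C) = { $, 'f', 'num' }

Taking the union: FOLLOW(S) = { $, 'f', 'num', 'y' }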